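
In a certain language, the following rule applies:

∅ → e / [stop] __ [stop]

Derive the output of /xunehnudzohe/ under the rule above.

xunehnudzohe

No segment of /xunehnudzohe/ meets the structural description of the rule, so the form surfaces unchanged.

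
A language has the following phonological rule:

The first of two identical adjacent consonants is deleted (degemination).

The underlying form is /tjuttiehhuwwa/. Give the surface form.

tjutiehuwa

/tt/ is a geminate; the first /t/ deletes.
/hh/ is a geminate; the first /h/ deletes.
/ww/ is a geminate; the first /w/ deletes.
The other instances of /t/, /j/, /h/, /w/ do not occur in the required environment and remain unchanged.
Surface form: [tjutiehuwa].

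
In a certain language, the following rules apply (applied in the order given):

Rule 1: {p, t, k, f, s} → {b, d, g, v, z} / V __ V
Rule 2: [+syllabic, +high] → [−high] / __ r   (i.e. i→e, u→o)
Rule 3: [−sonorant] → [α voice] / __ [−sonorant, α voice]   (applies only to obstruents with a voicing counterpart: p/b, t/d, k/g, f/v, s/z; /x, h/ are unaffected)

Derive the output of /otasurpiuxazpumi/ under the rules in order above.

odazorpiuxaspumi

Rule 1 (intervocalic voicing): /t/ is a voiceless obstruent between vowels /o/ and /a/, so it voices to [d]. /s/ is a voiceless obstruent between vowels /a/ and /u/, so it voices to [z]. /otasurpiuxazpumi/ → odazurpiuxazpumi.
Rule 2 (pre-rhotic lowering): /u/ is a high vowel immediately before /r/, so it lowers to [o]. /odazurpiuxazpumi/ → odazorpiuxazpumi.
Rule 3 (regressive voicing assimilation): /z/ precedes the voiceless obstruent /p/, so it devoices to [s] by assimilation. /odazorpiuxazpumi/ → odazorpiuxaspumi.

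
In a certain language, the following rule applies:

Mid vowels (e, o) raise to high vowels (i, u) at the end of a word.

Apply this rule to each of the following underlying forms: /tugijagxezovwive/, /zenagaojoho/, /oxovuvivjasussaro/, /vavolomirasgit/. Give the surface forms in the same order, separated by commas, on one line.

tugijagxezovwivi, zenagaojohu, oxovuvivjasussaru, vavolomirasgit

/tugijagxezovwive/: /e/ is a mid vowel in word-final position, so it raises to [i]. → [tugijagxezovwivi].
/zenagaojoho/: /o/ is a mid vowel in word-final position, so it raises to [u]. → [zenagaojohu].
/oxovuvivjasussaro/: /o/ is a mid vowel in word-final position, so it raises to [u]. → [oxovuvivjasussaru].
/vavolomirasgit/: the rule's environment is not met; surfaces unchanged as [vavolomirasgit].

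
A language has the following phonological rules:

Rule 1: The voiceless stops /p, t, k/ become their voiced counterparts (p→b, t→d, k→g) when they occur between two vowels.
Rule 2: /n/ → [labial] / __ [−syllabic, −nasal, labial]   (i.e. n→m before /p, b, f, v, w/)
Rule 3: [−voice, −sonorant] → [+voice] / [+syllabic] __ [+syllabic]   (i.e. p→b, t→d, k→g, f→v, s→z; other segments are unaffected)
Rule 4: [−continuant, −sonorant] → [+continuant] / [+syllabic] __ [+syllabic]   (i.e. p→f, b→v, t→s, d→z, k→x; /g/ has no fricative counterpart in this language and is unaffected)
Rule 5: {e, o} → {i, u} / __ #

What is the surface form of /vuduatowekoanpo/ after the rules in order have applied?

Rule 1 (intervocalic voicing): /t/ is a voiceless stop between vowels /a/ and /o/, so it voices to [d]. /k/ is a voiceless stop between vowels /e/ and /o/, so it voices to [g]. /vuduatowekoanpo/ → vuduadowegoanpo.
Rule 2 (nasal place assimilation): /n/ precedes the labial consonant /p/, so it assimilates in place to [m]. /vuduadowegoanpo/ → vuduadowegoampo.
Rule 3 (intervocalic voicing): no segment meets the environment; /vuduadowegoampo/ is unchanged.
Rule 4 (intervocalic spirantization): /d/ is a stop between vowels /u/ and /u/, so it spirantizes to the fricative [z]. /d/ is a stop between vowels /a/ and /o/, so it spirantizes to the fricative [z]. /vuduadowegoampo/ → vuzuazowegoampo.
Rule 5 (final vowel raising): /o/ is a mid vowel in word-final position, so it raises to [u]. /vuzuazowegoampo/ → vuzuazowegoampu.

vuzuazowegoampu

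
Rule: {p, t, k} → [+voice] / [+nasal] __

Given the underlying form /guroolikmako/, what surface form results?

guroolikmako

No segment of /guroolikmako/ meets the structural description of the rule, so the form surfaces unchanged.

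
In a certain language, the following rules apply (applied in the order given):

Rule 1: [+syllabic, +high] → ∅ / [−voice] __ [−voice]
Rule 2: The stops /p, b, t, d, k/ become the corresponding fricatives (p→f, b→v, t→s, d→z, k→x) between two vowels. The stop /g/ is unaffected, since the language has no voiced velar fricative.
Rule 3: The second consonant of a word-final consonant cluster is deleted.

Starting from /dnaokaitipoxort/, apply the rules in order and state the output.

dnaoxaitpoxor

Rule 1 (high vowel syncope): /i/ is a high vowel flanked by voiceless consonants /t/ and /p/, so it deletes. /dnaokaitipoxort/ → dnaokaitpoxort.
Rule 2 (intervocalic spirantization): /k/ is a stop between vowels /o/ and /a/, so it spirantizes to the fricative [x]. /dnaokaitpoxort/ → dnaoxaitpoxort.
Rule 3 (final cluster simplification): /t/ is the second consonant of a word-final cluster /rt/, so it deletes. /dnaoxaitpoxort/ → dnaoxaitpoxor.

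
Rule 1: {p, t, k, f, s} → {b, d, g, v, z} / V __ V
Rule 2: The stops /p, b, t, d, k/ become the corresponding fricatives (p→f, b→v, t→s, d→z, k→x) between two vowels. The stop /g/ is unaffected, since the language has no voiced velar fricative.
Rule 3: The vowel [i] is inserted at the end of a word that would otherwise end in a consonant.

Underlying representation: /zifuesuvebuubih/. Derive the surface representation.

Rule 1 (intervocalic voicing): /f/ is a voiceless obstruent between vowels /i/ and /u/, so it voices to [v]. /s/ is a voiceless obstruent between vowels /e/ and /u/, so it voices to [z]. /zifuesuvebuubih/ → zivuezuvebuubih.
Rule 2 (intervocalic spirantization): /b/ is a stop between vowels /e/ and /u/, so it spirantizes to the fricative [v]. /b/ is a stop between vowels /u/ and /i/, so it spirantizes to the fricative [v]. /zivuezuvebuubih/ → zivuezuvevuuvih.
Rule 3 (final i-epenthesis): the form ends in the consonant /h/, so [i] is inserted word-finally. /zivuezuvevuuvih/ → zivuezuvevuuvihi.

zivuezuvevuuvihi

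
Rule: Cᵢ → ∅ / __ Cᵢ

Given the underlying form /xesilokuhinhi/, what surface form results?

xesilokuhinhi

No segment of /xesilokuhinhi/ meets the structural description of the rule, so the form surfaces unchanged.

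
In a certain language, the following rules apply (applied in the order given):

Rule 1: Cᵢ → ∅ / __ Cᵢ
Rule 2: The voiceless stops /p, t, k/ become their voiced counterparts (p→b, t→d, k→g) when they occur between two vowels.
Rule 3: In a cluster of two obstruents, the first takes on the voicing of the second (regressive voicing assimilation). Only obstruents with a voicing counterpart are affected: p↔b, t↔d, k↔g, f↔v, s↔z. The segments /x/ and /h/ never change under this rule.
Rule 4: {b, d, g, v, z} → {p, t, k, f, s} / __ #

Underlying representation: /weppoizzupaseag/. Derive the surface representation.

weboizubaseak

Rule 1 (degemination): /pp/ is a geminate; the first /p/ deletes. /zz/ is a geminate; the first /z/ deletes. /weppoizzupaseag/ → wepoizupaseag.
Rule 2 (intervocalic voicing): /p/ is a voiceless stop between vowels /e/ and /o/, so it voices to [b]. /p/ is a voiceless stop between vowels /u/ and /a/, so it voices to [b]. /wepoizupaseag/ → weboizubaseag.
Rule 3 (regressive voicing assimilation): no segment meets the environment; /weboizubaseag/ is unchanged.
Rule 4 (final devoicing): /g/ is a voiced obstruent in word-final position, so it devoices to [k]. /weboizubaseag/ → weboizubaseak.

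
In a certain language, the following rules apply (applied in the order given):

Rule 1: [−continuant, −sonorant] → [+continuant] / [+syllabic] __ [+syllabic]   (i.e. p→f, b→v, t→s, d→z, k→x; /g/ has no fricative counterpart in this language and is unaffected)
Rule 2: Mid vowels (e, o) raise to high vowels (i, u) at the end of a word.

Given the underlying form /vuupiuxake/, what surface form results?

vuufiuxaxi

Rule 1 (intervocalic spirantization): /p/ is a stop between vowels /u/ and /i/, so it spirantizes to the fricative [f]. /k/ is a stop between vowels /a/ and /e/, so it spirantizes to the fricative [x]. /vuupiuxake/ → vuufiuxaxe.
Rule 2 (final vowel raising): /e/ is a mid vowel in word-final position, so it raises to [i]. /vuufiuxaxe/ → vuufiuxaxi.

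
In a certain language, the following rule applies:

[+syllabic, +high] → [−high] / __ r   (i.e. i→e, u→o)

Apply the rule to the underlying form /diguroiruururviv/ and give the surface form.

Scanning /diguroiruururviv/: /i/ at position 2 is not in the conditioning environment; /u/ is a high vowel immediately before /r/, so it lowers to [o]; /i/ is a high vowel immediately before /r/, so it lowers to [e]; /u/ at position 9 is not in the conditioning environment; /u/ is a high vowel immediately before /r/, so it lowers to [o]; /u/ is a high vowel immediately before /r/, so it lowers to [o]; /i/ at position 15 is not in the conditioning environment.
Result: [digoroeruororviv].

digoroeruororviv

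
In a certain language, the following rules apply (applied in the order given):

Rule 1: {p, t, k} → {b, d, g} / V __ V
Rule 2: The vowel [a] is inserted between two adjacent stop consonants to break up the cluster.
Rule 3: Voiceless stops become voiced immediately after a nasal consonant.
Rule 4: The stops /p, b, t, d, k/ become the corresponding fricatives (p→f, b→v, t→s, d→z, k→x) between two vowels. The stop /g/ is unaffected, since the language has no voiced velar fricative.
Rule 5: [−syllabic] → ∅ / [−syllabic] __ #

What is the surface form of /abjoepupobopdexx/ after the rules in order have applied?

abjoevuvovofazex

Rule 1 (intervocalic voicing): /p/ is a voiceless stop between vowels /e/ and /u/, so it voices to [b]. /p/ is a voiceless stop between vowels /u/ and /o/, so it voices to [b]. /abjoepupobopdexx/ → abjoebubobopdexx.
Rule 2 (stop-cluster a-epenthesis): /p/ and /d/ form a stop–stop cluster, so [a] is inserted between them. /abjoebubobopdexx/ → abjoebubobopadexx.
Rule 3 (post-nasal voicing): no segment meets the environment; /abjoebubobopadexx/ is unchanged.
Rule 4 (intervocalic spirantization): /b/ is a stop between vowels /e/ and /u/, so it spirantizes to the fricative [v]. /b/ is a stop between vowels /u/ and /o/, so it spirantizes to the fricative [v]. /b/ is a stop between vowels /o/ and /o/, so it spirantizes to the fricative [v]. /p/ is a stop between vowels /o/ and /a/, so it spirantizes to the fricative [f]. /d/ is a stop between vowels /a/ and /e/, so it spirantizes to the fricative [z]. /abjoebubobopadexx/ → abjoevuvovofazexx.
Rule 5 (final cluster simplification): /x/ is the second consonant of a word-final cluster /xx/, so it deletes. /abjoevuvovofazexx/ → abjoevuvovofazex.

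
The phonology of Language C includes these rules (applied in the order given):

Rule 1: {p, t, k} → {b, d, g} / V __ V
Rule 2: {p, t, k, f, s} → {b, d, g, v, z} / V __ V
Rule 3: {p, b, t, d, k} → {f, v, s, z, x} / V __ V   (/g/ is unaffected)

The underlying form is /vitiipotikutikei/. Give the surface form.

Rule 1 (intervocalic voicing): /t/ is a voiceless stop between vowels /i/ and /i/, so it voices to [d]. /p/ is a voiceless stop between vowels /i/ and /o/, so it voices to [b]. /t/ is a voiceless stop between vowels /o/ and /i/, so it voices to [d]. /k/ is a voiceless stop between vowels /i/ and /u/, so it voices to [g]. /t/ is a voiceless stop between vowels /u/ and /i/, so it voices to [d]. /k/ is a voiceless stop between vowels /i/ and /e/, so it voices to [g]. /vitiipotikutikei/ → vidiibodigudigei.
Rule 2 (intervocalic voicing): no segment meets the environment; /vidiibodigudigei/ is unchanged.
Rule 3 (intervocalic spirantization): /d/ is a stop between vowels /i/ and /i/, so it spirantizes to the fricative [z]. /b/ is a stop between vowels /i/ and /o/, so it spirantizes to the fricative [v]. /d/ is a stop between vowels /o/ and /i/, so it spirantizes to the fricative [z]. /d/ is a stop between vowels /u/ and /i/, so it spirantizes to the fricative [z]. /vidiibodigudigei/ → viziivoziguzigei.

viziivoziguzigei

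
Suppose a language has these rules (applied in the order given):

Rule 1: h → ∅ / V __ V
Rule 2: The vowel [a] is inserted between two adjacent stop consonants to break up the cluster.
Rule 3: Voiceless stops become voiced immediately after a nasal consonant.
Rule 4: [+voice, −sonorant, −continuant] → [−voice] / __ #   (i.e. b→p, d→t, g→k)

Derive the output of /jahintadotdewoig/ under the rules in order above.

jaindadotadewoik

Rule 1 (intervocalic h-deletion): /h/ occurs between vowels /a/ and /i/, so it deletes. /jahintadotdewoig/ → jaintadotdewoig.
Rule 2 (stop-cluster a-epenthesis): /t/ and /d/ form a stop–stop cluster, so [a] is inserted between them. /jaintadotdewoig/ → jaintadotadewoig.
Rule 3 (post-nasal voicing): /t/ is a voiceless stop immediately after the nasal /n/, so it voices to [d]. /jaintadotadewoig/ → jaindadotadewoig.
Rule 4 (final devoicing): /g/ is a voiced stop in word-final position, so it devoices to [k]. /jaindadotadewoig/ → jaindadotadewoik.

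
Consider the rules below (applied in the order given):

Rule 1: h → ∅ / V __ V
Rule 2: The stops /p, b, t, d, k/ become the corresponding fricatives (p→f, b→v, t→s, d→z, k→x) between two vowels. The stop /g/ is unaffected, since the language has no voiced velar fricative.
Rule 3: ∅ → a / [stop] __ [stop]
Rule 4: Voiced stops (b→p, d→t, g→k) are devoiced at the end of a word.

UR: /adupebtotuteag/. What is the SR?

Rule 1 (intervocalic h-deletion): no segment meets the environment; /adupebtotuteag/ is unchanged.
Rule 2 (intervocalic spirantization): /d/ is a stop between vowels /a/ and /u/, so it spirantizes to the fricative [z]. /p/ is a stop between vowels /u/ and /e/, so it spirantizes to the fricative [f]. /t/ is a stop between vowels /o/ and /u/, so it spirantizes to the fricative [s]. /t/ is a stop between vowels /u/ and /e/, so it spirantizes to the fricative [s]. /adupebtotuteag/ → azufebtosuseag.
Rule 3 (stop-cluster a-epenthesis): /b/ and /t/ form a stop–stop cluster, so [a] is inserted between them. /azufebtosuseag/ → azufebatosuseag.
Rule 4 (final devoicing): /g/ is a voiced stop in word-final position, so it devoices to [k]. /azufebatosuseag/ → azufebatosuseak.

azufebatosuseak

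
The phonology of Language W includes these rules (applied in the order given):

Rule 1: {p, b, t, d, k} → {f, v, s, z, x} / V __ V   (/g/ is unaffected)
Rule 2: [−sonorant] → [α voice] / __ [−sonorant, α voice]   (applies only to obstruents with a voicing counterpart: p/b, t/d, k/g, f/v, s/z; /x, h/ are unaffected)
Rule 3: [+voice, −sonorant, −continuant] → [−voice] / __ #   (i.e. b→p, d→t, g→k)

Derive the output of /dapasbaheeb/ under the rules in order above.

dafazbaheep

Rule 1 (intervocalic spirantization): /p/ is a stop between vowels /a/ and /a/, so it spirantizes to the fricative [f]. /dapasbaheeb/ → dafasbaheeb.
Rule 2 (regressive voicing assimilation): /s/ precedes the voiced obstruent /b/, so it voices to [z] by assimilation. /dafasbaheeb/ → dafazbaheeb.
Rule 3 (final devoicing): /b/ is a voiced stop in word-final position, so it devoices to [p]. /dafazbaheeb/ → dafazbaheep.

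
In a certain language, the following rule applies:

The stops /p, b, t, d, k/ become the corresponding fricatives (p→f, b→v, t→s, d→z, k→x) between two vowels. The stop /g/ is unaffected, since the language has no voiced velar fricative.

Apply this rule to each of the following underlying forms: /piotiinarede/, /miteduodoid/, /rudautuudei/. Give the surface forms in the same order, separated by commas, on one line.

/piotiinarede/: /t/ is a stop between vowels /o/ and /i/, so it spirantizes to the fricative [s]. /d/ is a stop between vowels /e/ and /e/, so it spirantizes to the fricative [z]. → [piosiinareze].
/miteduodoid/: /t/ is a stop between vowels /i/ and /e/, so it spirantizes to the fricative [s]. /d/ is a stop between vowels /e/ and /u/, so it spirantizes to the fricative [z]. /d/ is a stop between vowels /o/ and /o/, so it spirantizes to the fricative [z]. → [misezuozoid].
/rudautuudei/: /d/ is a stop between vowels /u/ and /a/, so it spirantizes to the fricative [z]. /t/ is a stop between vowels /u/ and /u/, so it spirantizes to the fricative [s]. /d/ is a stop between vowels /u/ and /e/, so it spirantizes to the fricative [z]. → [ruzausuuzei].

piosiinareze, misezuozoid, ruzausuuzei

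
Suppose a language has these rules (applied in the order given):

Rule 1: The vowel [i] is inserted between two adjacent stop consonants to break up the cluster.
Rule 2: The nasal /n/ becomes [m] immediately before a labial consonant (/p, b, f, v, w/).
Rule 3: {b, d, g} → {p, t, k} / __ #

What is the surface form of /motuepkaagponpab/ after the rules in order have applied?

Rule 1 (stop-cluster i-epenthesis): /p/ and /k/ form a stop–stop cluster, so [i] is inserted between them. /g/ and /p/ form a stop–stop cluster, so [i] is inserted between them. /motuepkaagponpab/ → motuepikaagiponpab.
Rule 2 (nasal place assimilation): /n/ precedes the labial consonant /p/, so it assimilates in place to [m]. /motuepikaagiponpab/ → motuepikaagipompab.
Rule 3 (final devoicing): /b/ is a voiced stop in word-final position, so it devoices to [p]. /motuepikaagipompab/ → motuepikaagipompap.

motuepikaagipompap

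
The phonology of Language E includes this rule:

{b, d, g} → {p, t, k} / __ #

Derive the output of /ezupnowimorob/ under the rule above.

/b/ is a voiced stop in word-final position, so it devoices to [p].
Surface form: [ezupnowimorop].

ezupnowimorop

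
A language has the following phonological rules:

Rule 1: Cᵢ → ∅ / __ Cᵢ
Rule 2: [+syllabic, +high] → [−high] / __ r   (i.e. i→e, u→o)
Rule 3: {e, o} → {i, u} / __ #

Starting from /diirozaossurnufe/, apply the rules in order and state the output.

Rule 1 (degemination): /ss/ is a geminate; the first /s/ deletes. /diirozaossurnufe/ → diirozaosurnufe.
Rule 2 (pre-rhotic lowering): /i/ is a high vowel immediately before /r/, so it lowers to [e]. /u/ is a high vowel immediately before /r/, so it lowers to [o]. /diirozaosurnufe/ → dierozaosornufe.
Rule 3 (final vowel raising): /e/ is a mid vowel in word-final position, so it raises to [i]. /dierozaosornufe/ → dierozaosornufi.

dierozaosornufi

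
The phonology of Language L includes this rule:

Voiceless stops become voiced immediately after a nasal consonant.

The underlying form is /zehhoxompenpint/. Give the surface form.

zehhoxombenbind

/p/ is a voiceless stop immediately after the nasal /m/, so it voices to [b].
/p/ is a voiceless stop immediately after the nasal /n/, so it voices to [b].
/t/ is a voiceless stop immediately after the nasal /n/, so it voices to [d].
Surface form: [zehhoxombenbind].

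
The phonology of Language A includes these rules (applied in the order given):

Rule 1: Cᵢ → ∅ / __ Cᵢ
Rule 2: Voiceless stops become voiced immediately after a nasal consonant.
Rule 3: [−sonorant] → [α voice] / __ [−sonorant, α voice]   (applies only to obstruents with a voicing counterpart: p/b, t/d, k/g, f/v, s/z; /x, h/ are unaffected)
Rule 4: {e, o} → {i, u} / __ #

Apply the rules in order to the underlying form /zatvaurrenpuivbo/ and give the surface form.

zadvaurenbuivbu

Rule 1 (degemination): /rr/ is a geminate; the first /r/ deletes. /zatvaurrenpuivbo/ → zatvaurenpuivbo.
Rule 2 (post-nasal voicing): /p/ is a voiceless stop immediately after the nasal /n/, so it voices to [b]. /zatvaurenpuivbo/ → zatvaurenbuivbo.
Rule 3 (regressive voicing assimilation): /t/ precedes the voiced obstruent /v/, so it voices to [d] by assimilation. /zatvaurenbuivbo/ → zadvaurenbuivbo.
Rule 4 (final vowel raising): /o/ is a mid vowel in word-final position, so it raises to [u]. /zadvaurenbuivbo/ → zadvaurenbuivbu.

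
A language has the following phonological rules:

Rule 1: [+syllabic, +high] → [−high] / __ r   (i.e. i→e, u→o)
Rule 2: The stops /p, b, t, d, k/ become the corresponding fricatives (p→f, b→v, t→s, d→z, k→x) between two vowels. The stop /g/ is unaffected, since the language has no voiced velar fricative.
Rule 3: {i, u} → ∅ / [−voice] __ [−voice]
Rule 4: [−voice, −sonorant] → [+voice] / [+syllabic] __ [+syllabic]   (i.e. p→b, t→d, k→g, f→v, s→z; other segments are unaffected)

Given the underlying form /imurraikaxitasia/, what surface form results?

Rule 1 (pre-rhotic lowering): /u/ is a high vowel immediately before /r/, so it lowers to [o]. /imurraikaxitasia/ → imorraikaxitasia.
Rule 2 (intervocalic spirantization): /k/ is a stop between vowels /i/ and /a/, so it spirantizes to the fricative [x]. /t/ is a stop between vowels /i/ and /a/, so it spirantizes to the fricative [s]. /imorraikaxitasia/ → imorraixaxisasia.
Rule 3 (high vowel syncope): /i/ is a high vowel flanked by voiceless consonants /x/ and /s/, so it deletes. /imorraixaxisasia/ → imorraixaxsasia.
Rule 4 (intervocalic voicing): /s/ is a voiceless obstruent between vowels /a/ and /i/, so it voices to [z]. /imorraixaxsasia/ → imorraixaxsazia.

imorraixaxsazia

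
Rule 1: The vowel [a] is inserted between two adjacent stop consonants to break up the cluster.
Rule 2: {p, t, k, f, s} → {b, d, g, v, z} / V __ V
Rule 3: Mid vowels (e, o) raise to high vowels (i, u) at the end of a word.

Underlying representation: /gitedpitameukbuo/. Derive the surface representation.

Rule 1 (stop-cluster a-epenthesis): /d/ and /p/ form a stop–stop cluster, so [a] is inserted between them. /k/ and /b/ form a stop–stop cluster, so [a] is inserted between them. /gitedpitameukbuo/ → gitedapitameukabuo.
Rule 2 (intervocalic voicing): /t/ is a voiceless obstruent between vowels /i/ and /e/, so it voices to [d]. /p/ is a voiceless obstruent between vowels /a/ and /i/, so it voices to [b]. /t/ is a voiceless obstruent between vowels /i/ and /a/, so it voices to [d]. /k/ is a voiceless obstruent between vowels /u/ and /a/, so it voices to [g]. /gitedapitameukabuo/ → gidedabidameugabuo.
Rule 3 (final vowel raising): /o/ is a mid vowel in word-final position, so it raises to [u]. /gidedabidameugabuo/ → gidedabidameugabuu.

gidedabidameugabuu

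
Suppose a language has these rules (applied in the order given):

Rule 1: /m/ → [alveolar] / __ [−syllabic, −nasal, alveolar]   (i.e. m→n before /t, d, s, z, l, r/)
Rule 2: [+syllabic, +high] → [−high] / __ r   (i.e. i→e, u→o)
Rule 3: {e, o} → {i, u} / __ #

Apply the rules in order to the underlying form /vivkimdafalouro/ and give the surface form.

vivkindafalooru

Rule 1 (nasal place assimilation): /m/ precedes the alveolar consonant /d/, so it assimilates in place to [n]. /vivkimdafalouro/ → vivkindafalouro.
Rule 2 (pre-rhotic lowering): /u/ is a high vowel immediately before /r/, so it lowers to [o]. /vivkindafalouro/ → vivkindafalooro.
Rule 3 (final vowel raising): /o/ is a mid vowel in word-final position, so it raises to [u]. /vivkindafalooro/ → vivkindafalooru.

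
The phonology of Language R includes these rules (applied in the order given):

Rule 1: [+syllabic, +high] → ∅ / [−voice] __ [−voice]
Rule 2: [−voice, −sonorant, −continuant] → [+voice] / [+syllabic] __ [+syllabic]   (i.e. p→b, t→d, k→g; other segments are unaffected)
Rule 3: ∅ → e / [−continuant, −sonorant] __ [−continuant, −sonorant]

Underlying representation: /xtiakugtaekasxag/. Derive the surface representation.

Rule 1 (high vowel syncope): no segment meets the environment; /xtiakugtaekasxag/ is unchanged.
Rule 2 (intervocalic voicing): /k/ is a voiceless stop between vowels /a/ and /u/, so it voices to [g]. /k/ is a voiceless stop between vowels /e/ and /a/, so it voices to [g]. /xtiakugtaekasxag/ → xtiagugtaegasxag.
Rule 3 (stop-cluster e-epenthesis): /g/ and /t/ form a stop–stop cluster, so [e] is inserted between them. /xtiagugtaegasxag/ → xtiagugetaegasxag.

xtiagugetaegasxag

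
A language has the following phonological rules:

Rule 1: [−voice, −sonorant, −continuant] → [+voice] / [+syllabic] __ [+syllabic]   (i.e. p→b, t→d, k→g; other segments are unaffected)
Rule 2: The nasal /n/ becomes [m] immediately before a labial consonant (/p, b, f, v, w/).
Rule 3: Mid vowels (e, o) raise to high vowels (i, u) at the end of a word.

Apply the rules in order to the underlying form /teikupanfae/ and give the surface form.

Rule 1 (intervocalic voicing): /k/ is a voiceless stop between vowels /i/ and /u/, so it voices to [g]. /p/ is a voiceless stop between vowels /u/ and /a/, so it voices to [b]. /teikupanfae/ → teigubanfae.
Rule 2 (nasal place assimilation): /n/ precedes the labial consonant /f/, so it assimilates in place to [m]. /teigubanfae/ → teigubamfae.
Rule 3 (final vowel raising): /e/ is a mid vowel in word-final position, so it raises to [i]. /teigubamfae/ → teigubamfai.

teigubamfai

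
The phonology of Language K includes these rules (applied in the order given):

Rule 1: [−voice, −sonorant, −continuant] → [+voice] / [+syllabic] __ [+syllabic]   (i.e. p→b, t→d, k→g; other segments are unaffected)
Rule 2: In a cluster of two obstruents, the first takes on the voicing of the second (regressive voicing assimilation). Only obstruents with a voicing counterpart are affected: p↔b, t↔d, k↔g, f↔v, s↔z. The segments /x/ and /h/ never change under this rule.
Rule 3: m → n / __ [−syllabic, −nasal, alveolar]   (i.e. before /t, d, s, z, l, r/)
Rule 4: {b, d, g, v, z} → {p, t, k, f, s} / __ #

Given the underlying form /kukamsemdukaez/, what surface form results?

Rule 1 (intervocalic voicing): /k/ is a voiceless stop between vowels /u/ and /a/, so it voices to [g]. /k/ is a voiceless stop between vowels /u/ and /a/, so it voices to [g]. /kukamsemdukaez/ → kugamsemdugaez.
Rule 2 (regressive voicing assimilation): no segment meets the environment; /kugamsemdugaez/ is unchanged.
Rule 3 (nasal place assimilation): /m/ precedes the alveolar consonant /s/, so it assimilates in place to [n]. /m/ precedes the alveolar consonant /d/, so it assimilates in place to [n]. /kugamsemdugaez/ → kugansendugaez.
Rule 4 (final devoicing): /z/ is a voiced obstruent in word-final position, so it devoices to [s]. /kugansendugaez/ → kugansendugaes.

kugansendugaes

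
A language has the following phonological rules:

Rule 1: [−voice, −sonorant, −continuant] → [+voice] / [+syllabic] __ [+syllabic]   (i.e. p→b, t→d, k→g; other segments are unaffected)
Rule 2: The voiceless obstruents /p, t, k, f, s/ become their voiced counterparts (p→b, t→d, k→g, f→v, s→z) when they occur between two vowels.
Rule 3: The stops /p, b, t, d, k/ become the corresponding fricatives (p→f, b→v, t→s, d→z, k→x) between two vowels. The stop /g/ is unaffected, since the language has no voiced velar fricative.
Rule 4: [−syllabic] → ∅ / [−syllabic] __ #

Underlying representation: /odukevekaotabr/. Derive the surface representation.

Rule 1 (intervocalic voicing): /k/ is a voiceless stop between vowels /u/ and /e/, so it voices to [g]. /k/ is a voiceless stop between vowels /e/ and /a/, so it voices to [g]. /t/ is a voiceless stop between vowels /o/ and /a/, so it voices to [d]. /odukevekaotabr/ → odugevegaodabr.
Rule 2 (intervocalic voicing): no segment meets the environment; /odugevegaodabr/ is unchanged.
Rule 3 (intervocalic spirantization): /d/ is a stop between vowels /o/ and /u/, so it spirantizes to the fricative [z]. /d/ is a stop between vowels /o/ and /a/, so it spirantizes to the fricative [z]. /odugevegaodabr/ → ozugevegaozabr.
Rule 4 (final cluster simplification): /r/ is the second consonant of a word-final cluster /br/, so it deletes. /ozugevegaozabr/ → ozugevegaozab.

ozugevegaozab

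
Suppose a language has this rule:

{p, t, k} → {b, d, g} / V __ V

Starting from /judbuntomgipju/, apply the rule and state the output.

judbuntomgipju

No segment of /judbuntomgipju/ meets the structural description of the rule, so the form surfaces unchanged.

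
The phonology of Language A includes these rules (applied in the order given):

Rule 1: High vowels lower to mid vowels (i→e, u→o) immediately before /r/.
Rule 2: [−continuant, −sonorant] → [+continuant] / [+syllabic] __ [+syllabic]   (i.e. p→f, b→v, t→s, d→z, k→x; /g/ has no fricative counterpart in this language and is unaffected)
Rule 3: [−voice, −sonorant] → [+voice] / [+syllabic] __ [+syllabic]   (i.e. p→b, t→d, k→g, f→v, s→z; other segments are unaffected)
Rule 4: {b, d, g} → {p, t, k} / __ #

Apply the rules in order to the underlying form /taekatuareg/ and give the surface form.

taexazuarek

Rule 1 (pre-rhotic lowering): no segment meets the environment; /taekatuareg/ is unchanged.
Rule 2 (intervocalic spirantization): /k/ is a stop between vowels /e/ and /a/, so it spirantizes to the fricative [x]. /t/ is a stop between vowels /a/ and /u/, so it spirantizes to the fricative [s]. /taekatuareg/ → taexasuareg.
Rule 3 (intervocalic voicing): /s/ is a voiceless obstruent between vowels /a/ and /u/, so it voices to [z]. /taexasuareg/ → taexazuareg.
Rule 4 (final devoicing): /g/ is a voiced stop in word-final position, so it devoices to [k]. /taexazuareg/ → taexazuarek.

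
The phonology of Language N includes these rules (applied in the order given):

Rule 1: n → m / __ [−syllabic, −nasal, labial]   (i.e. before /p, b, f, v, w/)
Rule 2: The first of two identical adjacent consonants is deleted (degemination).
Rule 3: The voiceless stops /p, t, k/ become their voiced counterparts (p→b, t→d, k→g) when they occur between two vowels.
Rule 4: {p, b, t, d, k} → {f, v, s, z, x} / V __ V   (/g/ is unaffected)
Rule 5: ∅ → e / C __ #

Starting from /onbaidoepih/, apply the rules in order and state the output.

ombaizoevihe

Rule 1 (nasal place assimilation): /n/ precedes the labial consonant /b/, so it assimilates in place to [m]. /onbaidoepih/ → ombaidoepih.
Rule 2 (degemination): no segment meets the environment; /ombaidoepih/ is unchanged.
Rule 3 (intervocalic voicing): /p/ is a voiceless stop between vowels /e/ and /i/, so it voices to [b]. /ombaidoepih/ → ombaidoebih.
Rule 4 (intervocalic spirantization): /d/ is a stop between vowels /i/ and /o/, so it spirantizes to the fricative [z]. /b/ is a stop between vowels /e/ and /i/, so it spirantizes to the fricative [v]. /ombaidoebih/ → ombaizoevih.
Rule 5 (final e-epenthesis): the form ends in the consonant /h/, so [e] is inserted word-finally. /ombaizoevih/ → ombaizoevihe.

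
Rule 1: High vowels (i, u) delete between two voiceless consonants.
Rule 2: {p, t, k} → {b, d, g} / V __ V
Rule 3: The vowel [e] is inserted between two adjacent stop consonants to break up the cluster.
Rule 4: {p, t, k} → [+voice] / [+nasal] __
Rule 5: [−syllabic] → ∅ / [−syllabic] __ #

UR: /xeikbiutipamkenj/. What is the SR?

xeikebiutepamgen

Rule 1 (high vowel syncope): /i/ is a high vowel flanked by voiceless consonants /t/ and /p/, so it deletes. /xeikbiutipamkenj/ → xeikbiutpamkenj.
Rule 2 (intervocalic voicing): no segment meets the environment; /xeikbiutpamkenj/ is unchanged.
Rule 3 (stop-cluster e-epenthesis): /k/ and /b/ form a stop–stop cluster, so [e] is inserted between them. /t/ and /p/ form a stop–stop cluster, so [e] is inserted between them. /xeikbiutpamkenj/ → xeikebiutepamkenj.
Rule 4 (post-nasal voicing): /k/ is a voiceless stop immediately after the nasal /m/, so it voices to [g]. /xeikebiutepamkenj/ → xeikebiutepamgenj.
Rule 5 (final cluster simplification): /j/ is the second consonant of a word-final cluster /nj/, so it deletes. /xeikebiutepamgenj/ → xeikebiutepamgen.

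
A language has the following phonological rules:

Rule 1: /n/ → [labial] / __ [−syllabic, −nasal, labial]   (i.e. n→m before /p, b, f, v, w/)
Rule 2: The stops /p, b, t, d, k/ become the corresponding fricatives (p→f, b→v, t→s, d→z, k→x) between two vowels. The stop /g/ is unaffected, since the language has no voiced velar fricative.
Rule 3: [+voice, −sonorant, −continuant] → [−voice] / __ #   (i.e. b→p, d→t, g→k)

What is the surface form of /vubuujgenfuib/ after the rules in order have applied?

Rule 1 (nasal place assimilation): /n/ precedes the labial consonant /f/, so it assimilates in place to [m]. /vubuujgenfuib/ → vubuujgemfuib.
Rule 2 (intervocalic spirantization): /b/ is a stop between vowels /u/ and /u/, so it spirantizes to the fricative [v]. /vubuujgemfuib/ → vuvuujgemfuib.
Rule 3 (final devoicing): /b/ is a voiced stop in word-final position, so it devoices to [p]. /vuvuujgemfuib/ → vuvuujgemfuip.

vuvuujgemfuip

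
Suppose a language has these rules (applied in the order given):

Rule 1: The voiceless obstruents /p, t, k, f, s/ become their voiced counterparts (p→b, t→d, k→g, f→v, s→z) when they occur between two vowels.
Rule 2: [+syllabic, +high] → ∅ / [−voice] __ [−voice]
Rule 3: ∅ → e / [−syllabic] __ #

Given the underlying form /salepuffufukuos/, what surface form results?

Rule 1 (intervocalic voicing): /p/ is a voiceless obstruent between vowels /e/ and /u/, so it voices to [b]. /f/ is a voiceless obstruent between vowels /u/ and /u/, so it voices to [v]. /k/ is a voiceless obstruent between vowels /u/ and /u/, so it voices to [g]. /salepuffufukuos/ → salebuffuvuguos.
Rule 2 (high vowel syncope): no segment meets the environment; /salebuffuvuguos/ is unchanged.
Rule 3 (final e-epenthesis): the form ends in the consonant /s/, so [e] is inserted word-finally. /salebuffuvuguos/ → salebuffuvuguose.

salebuffuvuguose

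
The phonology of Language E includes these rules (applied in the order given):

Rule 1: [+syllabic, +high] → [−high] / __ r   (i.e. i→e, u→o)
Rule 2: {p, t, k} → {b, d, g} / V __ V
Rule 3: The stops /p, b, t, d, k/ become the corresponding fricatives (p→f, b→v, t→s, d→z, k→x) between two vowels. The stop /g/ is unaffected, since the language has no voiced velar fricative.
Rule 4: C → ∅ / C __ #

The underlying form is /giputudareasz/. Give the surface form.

Rule 1 (pre-rhotic lowering): no segment meets the environment; /giputudareasz/ is unchanged.
Rule 2 (intervocalic voicing): /p/ is a voiceless stop between vowels /i/ and /u/, so it voices to [b]. /t/ is a voiceless stop between vowels /u/ and /u/, so it voices to [d]. /giputudareasz/ → gibududareasz.
Rule 3 (intervocalic spirantization): /b/ is a stop between vowels /i/ and /u/, so it spirantizes to the fricative [v]. /d/ is a stop between vowels /u/ and /u/, so it spirantizes to the fricative [z]. /d/ is a stop between vowels /u/ and /a/, so it spirantizes to the fricative [z]. /gibududareasz/ → givuzuzareasz.
Rule 4 (final cluster simplification): /z/ is the second consonant of a word-final cluster /sz/, so it deletes. /givuzuzareasz/ → givuzuzareas.

givuzuzareas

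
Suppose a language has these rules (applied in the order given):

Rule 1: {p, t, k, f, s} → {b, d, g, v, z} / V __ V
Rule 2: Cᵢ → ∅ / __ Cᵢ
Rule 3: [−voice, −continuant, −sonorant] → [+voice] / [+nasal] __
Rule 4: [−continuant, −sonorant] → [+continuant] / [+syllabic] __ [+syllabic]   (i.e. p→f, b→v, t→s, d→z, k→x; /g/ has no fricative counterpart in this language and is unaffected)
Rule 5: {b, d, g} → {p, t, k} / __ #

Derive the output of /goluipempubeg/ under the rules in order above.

Rule 1 (intervocalic voicing): /p/ is a voiceless obstruent between vowels /i/ and /e/, so it voices to [b]. /goluipempubeg/ → goluibempubeg.
Rule 2 (degemination): no segment meets the environment; /goluibempubeg/ is unchanged.
Rule 3 (post-nasal voicing): /p/ is a voiceless stop immediately after the nasal /m/, so it voices to [b]. /goluibempubeg/ → goluibembubeg.
Rule 4 (intervocalic spirantization): /b/ is a stop between vowels /i/ and /e/, so it spirantizes to the fricative [v]. /b/ is a stop between vowels /u/ and /e/, so it spirantizes to the fricative [v]. /goluibembubeg/ → goluivembuveg.
Rule 5 (final devoicing): /g/ is a voiced stop in word-final position, so it devoices to [k]. /goluivembuveg/ → goluivembuvek.

goluivembuvek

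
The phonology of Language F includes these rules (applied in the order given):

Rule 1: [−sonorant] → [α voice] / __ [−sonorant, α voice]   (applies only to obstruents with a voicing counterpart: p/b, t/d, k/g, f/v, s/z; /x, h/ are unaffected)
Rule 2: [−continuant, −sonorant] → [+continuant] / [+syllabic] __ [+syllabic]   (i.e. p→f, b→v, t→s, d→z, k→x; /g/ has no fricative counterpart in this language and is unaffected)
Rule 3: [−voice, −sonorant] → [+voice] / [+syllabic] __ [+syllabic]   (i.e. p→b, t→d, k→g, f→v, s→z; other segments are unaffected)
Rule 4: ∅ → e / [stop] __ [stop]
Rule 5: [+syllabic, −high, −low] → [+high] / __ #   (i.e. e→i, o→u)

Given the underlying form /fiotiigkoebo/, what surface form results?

fioziikekoevu

Rule 1 (regressive voicing assimilation): /g/ precedes the voiceless obstruent /k/, so it devoices to [k] by assimilation. /fiotiigkoebo/ → fiotiikkoebo.
Rule 2 (intervocalic spirantization): /t/ is a stop between vowels /o/ and /i/, so it spirantizes to the fricative [s]. /b/ is a stop between vowels /e/ and /o/, so it spirantizes to the fricative [v]. /fiotiikkoebo/ → fiosiikkoevo.
Rule 3 (intervocalic voicing): /s/ is a voiceless obstruent between vowels /o/ and /i/, so it voices to [z]. /fiosiikkoevo/ → fioziikkoevo.
Rule 4 (stop-cluster e-epenthesis): /k/ and /k/ form a stop–stop cluster, so [e] is inserted between them. /fioziikkoevo/ → fioziikekoevo.
Rule 5 (final vowel raising): /o/ is a mid vowel in word-final position, so it raises to [u]. /fioziikekoevo/ → fioziikekoevu.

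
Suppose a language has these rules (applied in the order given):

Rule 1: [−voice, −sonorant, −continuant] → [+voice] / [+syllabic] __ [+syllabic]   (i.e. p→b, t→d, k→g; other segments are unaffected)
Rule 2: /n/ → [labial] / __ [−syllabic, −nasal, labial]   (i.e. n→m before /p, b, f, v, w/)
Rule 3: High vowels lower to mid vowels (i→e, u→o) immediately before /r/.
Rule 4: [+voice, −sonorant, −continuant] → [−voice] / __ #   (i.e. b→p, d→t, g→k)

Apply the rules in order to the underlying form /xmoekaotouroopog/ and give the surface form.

xmoegaodooroobok

Rule 1 (intervocalic voicing): /k/ is a voiceless stop between vowels /e/ and /a/, so it voices to [g]. /t/ is a voiceless stop between vowels /o/ and /o/, so it voices to [d]. /p/ is a voiceless stop between vowels /o/ and /o/, so it voices to [b]. /xmoekaotouroopog/ → xmoegaodouroobog.
Rule 2 (nasal place assimilation): no segment meets the environment; /xmoegaodouroobog/ is unchanged.
Rule 3 (pre-rhotic lowering): /u/ is a high vowel immediately before /r/, so it lowers to [o]. /xmoegaodouroobog/ → xmoegaodooroobog.
Rule 4 (final devoicing): /g/ is a voiced stop in word-final position, so it devoices to [k]. /xmoegaodooroobog/ → xmoegaodooroobok.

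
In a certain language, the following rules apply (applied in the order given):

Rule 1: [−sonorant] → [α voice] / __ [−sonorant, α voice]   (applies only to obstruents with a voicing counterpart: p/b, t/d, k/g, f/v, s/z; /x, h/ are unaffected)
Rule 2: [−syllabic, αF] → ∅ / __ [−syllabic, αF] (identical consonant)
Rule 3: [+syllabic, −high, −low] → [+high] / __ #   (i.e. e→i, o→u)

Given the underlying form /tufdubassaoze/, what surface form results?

tuvdubasaozi

Rule 1 (regressive voicing assimilation): /f/ precedes the voiced obstruent /d/, so it voices to [v] by assimilation. /tufdubassaoze/ → tuvdubassaoze.
Rule 2 (degemination): /ss/ is a geminate; the first /s/ deletes. /tuvdubassaoze/ → tuvdubasaoze.
Rule 3 (final vowel raising): /e/ is a mid vowel in word-final position, so it raises to [i]. /tuvdubasaoze/ → tuvdubasaozi.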